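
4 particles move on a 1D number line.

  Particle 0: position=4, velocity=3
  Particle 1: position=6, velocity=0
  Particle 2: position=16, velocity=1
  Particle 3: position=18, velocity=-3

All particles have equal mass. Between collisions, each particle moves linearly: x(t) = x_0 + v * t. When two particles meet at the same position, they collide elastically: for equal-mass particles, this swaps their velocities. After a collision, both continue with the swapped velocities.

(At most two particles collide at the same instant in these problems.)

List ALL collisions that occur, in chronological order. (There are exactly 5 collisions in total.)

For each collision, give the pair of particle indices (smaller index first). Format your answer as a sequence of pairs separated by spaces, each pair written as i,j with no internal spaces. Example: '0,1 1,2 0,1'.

Answer: 2,3 0,1 1,2 0,1 2,3

Derivation:
Collision at t=1/2: particles 2 and 3 swap velocities; positions: p0=11/2 p1=6 p2=33/2 p3=33/2; velocities now: v0=3 v1=0 v2=-3 v3=1
Collision at t=2/3: particles 0 and 1 swap velocities; positions: p0=6 p1=6 p2=16 p3=50/3; velocities now: v0=0 v1=3 v2=-3 v3=1
Collision at t=7/3: particles 1 and 2 swap velocities; positions: p0=6 p1=11 p2=11 p3=55/3; velocities now: v0=0 v1=-3 v2=3 v3=1
Collision at t=4: particles 0 and 1 swap velocities; positions: p0=6 p1=6 p2=16 p3=20; velocities now: v0=-3 v1=0 v2=3 v3=1
Collision at t=6: particles 2 and 3 swap velocities; positions: p0=0 p1=6 p2=22 p3=22; velocities now: v0=-3 v1=0 v2=1 v3=3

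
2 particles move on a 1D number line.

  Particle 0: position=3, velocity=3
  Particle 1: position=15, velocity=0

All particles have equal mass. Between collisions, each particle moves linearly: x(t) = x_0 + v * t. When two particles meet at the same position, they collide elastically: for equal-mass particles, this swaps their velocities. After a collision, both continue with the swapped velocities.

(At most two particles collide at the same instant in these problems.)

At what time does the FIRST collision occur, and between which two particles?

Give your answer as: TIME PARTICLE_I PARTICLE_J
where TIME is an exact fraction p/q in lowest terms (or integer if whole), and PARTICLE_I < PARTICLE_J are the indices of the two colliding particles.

Answer: 4 0 1

Derivation:
Pair (0,1): pos 3,15 vel 3,0 -> gap=12, closing at 3/unit, collide at t=4
Earliest collision: t=4 between 0 and 1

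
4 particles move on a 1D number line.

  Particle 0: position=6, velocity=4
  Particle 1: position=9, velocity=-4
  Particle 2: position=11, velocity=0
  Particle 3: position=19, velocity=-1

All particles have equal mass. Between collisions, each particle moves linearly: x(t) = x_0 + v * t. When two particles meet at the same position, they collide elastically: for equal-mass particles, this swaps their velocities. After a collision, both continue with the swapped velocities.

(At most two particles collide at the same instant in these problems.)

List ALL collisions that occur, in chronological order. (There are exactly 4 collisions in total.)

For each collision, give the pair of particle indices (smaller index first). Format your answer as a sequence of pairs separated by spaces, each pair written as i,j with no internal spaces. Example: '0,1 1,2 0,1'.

Answer: 0,1 1,2 2,3 1,2

Derivation:
Collision at t=3/8: particles 0 and 1 swap velocities; positions: p0=15/2 p1=15/2 p2=11 p3=149/8; velocities now: v0=-4 v1=4 v2=0 v3=-1
Collision at t=5/4: particles 1 and 2 swap velocities; positions: p0=4 p1=11 p2=11 p3=71/4; velocities now: v0=-4 v1=0 v2=4 v3=-1
Collision at t=13/5: particles 2 and 3 swap velocities; positions: p0=-7/5 p1=11 p2=82/5 p3=82/5; velocities now: v0=-4 v1=0 v2=-1 v3=4
Collision at t=8: particles 1 and 2 swap velocities; positions: p0=-23 p1=11 p2=11 p3=38; velocities now: v0=-4 v1=-1 v2=0 v3=4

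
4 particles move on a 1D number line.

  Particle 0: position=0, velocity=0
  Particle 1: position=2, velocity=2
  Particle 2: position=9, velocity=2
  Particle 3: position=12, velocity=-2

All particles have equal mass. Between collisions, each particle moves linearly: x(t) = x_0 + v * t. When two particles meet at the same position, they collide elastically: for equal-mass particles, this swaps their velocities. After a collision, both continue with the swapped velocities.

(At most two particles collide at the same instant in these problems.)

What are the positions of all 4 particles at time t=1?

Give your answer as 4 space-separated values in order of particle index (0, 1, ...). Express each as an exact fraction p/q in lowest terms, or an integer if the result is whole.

Collision at t=3/4: particles 2 and 3 swap velocities; positions: p0=0 p1=7/2 p2=21/2 p3=21/2; velocities now: v0=0 v1=2 v2=-2 v3=2
Advance to t=1 (no further collisions before then); velocities: v0=0 v1=2 v2=-2 v3=2; positions = 0 4 10 11

Answer: 0 4 10 11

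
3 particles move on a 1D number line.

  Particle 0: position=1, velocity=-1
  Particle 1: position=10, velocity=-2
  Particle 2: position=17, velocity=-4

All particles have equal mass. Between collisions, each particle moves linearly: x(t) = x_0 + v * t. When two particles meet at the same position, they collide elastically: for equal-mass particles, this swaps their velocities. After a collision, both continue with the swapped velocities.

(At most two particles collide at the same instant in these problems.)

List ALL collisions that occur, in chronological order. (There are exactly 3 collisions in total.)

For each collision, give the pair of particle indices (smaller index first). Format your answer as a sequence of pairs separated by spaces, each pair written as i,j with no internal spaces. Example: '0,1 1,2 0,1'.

Collision at t=7/2: particles 1 and 2 swap velocities; positions: p0=-5/2 p1=3 p2=3; velocities now: v0=-1 v1=-4 v2=-2
Collision at t=16/3: particles 0 and 1 swap velocities; positions: p0=-13/3 p1=-13/3 p2=-2/3; velocities now: v0=-4 v1=-1 v2=-2
Collision at t=9: particles 1 and 2 swap velocities; positions: p0=-19 p1=-8 p2=-8; velocities now: v0=-4 v1=-2 v2=-1

Answer: 1,2 0,1 1,2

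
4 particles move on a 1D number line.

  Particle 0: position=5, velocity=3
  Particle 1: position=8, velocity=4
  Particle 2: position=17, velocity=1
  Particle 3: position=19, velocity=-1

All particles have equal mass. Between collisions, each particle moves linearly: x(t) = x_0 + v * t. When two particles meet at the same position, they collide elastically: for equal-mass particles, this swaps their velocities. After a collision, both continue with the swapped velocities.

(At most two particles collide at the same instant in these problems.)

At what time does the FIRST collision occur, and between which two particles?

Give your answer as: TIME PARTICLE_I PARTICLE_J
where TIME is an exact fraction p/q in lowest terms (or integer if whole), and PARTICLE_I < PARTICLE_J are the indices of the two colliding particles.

Pair (0,1): pos 5,8 vel 3,4 -> not approaching (rel speed -1 <= 0)
Pair (1,2): pos 8,17 vel 4,1 -> gap=9, closing at 3/unit, collide at t=3
Pair (2,3): pos 17,19 vel 1,-1 -> gap=2, closing at 2/unit, collide at t=1
Earliest collision: t=1 between 2 and 3

Answer: 1 2 3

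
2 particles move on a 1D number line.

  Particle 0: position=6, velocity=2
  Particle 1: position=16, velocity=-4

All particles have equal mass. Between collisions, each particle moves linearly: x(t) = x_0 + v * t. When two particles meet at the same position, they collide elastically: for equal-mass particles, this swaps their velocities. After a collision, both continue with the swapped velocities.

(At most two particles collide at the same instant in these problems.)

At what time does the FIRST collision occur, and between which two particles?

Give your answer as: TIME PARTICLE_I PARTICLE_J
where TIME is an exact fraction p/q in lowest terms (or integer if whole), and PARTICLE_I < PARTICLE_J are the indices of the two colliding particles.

Answer: 5/3 0 1

Derivation:
Pair (0,1): pos 6,16 vel 2,-4 -> gap=10, closing at 6/unit, collide at t=5/3
Earliest collision: t=5/3 between 0 and 1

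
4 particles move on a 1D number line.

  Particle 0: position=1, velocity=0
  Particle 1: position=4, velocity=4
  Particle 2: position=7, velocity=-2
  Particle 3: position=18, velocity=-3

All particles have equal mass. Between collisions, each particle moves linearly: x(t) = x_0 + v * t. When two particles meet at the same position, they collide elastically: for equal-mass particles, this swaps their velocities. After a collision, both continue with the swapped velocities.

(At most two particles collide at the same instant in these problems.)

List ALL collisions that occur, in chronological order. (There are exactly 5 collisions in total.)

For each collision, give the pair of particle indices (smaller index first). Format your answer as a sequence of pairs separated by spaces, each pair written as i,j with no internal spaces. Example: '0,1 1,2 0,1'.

Collision at t=1/2: particles 1 and 2 swap velocities; positions: p0=1 p1=6 p2=6 p3=33/2; velocities now: v0=0 v1=-2 v2=4 v3=-3
Collision at t=2: particles 2 and 3 swap velocities; positions: p0=1 p1=3 p2=12 p3=12; velocities now: v0=0 v1=-2 v2=-3 v3=4
Collision at t=3: particles 0 and 1 swap velocities; positions: p0=1 p1=1 p2=9 p3=16; velocities now: v0=-2 v1=0 v2=-3 v3=4
Collision at t=17/3: particles 1 and 2 swap velocities; positions: p0=-13/3 p1=1 p2=1 p3=80/3; velocities now: v0=-2 v1=-3 v2=0 v3=4
Collision at t=11: particles 0 and 1 swap velocities; positions: p0=-15 p1=-15 p2=1 p3=48; velocities now: v0=-3 v1=-2 v2=0 v3=4

Answer: 1,2 2,3 0,1 1,2 0,1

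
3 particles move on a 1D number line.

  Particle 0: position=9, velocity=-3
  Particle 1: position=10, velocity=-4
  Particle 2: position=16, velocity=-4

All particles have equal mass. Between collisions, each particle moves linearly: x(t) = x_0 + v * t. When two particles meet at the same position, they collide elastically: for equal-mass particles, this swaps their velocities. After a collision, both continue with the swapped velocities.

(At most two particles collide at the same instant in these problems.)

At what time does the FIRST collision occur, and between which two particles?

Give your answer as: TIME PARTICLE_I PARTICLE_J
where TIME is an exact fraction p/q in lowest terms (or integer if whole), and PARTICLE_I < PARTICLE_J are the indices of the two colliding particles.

Answer: 1 0 1

Derivation:
Pair (0,1): pos 9,10 vel -3,-4 -> gap=1, closing at 1/unit, collide at t=1
Pair (1,2): pos 10,16 vel -4,-4 -> not approaching (rel speed 0 <= 0)
Earliest collision: t=1 between 0 and 1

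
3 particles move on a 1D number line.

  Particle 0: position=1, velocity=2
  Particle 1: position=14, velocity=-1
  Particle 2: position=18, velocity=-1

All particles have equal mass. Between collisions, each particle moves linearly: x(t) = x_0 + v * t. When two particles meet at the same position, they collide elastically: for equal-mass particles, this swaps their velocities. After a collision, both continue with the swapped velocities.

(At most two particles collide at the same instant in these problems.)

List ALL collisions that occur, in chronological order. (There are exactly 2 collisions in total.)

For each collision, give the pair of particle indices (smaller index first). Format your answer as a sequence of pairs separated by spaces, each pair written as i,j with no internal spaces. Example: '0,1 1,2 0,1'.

Collision at t=13/3: particles 0 and 1 swap velocities; positions: p0=29/3 p1=29/3 p2=41/3; velocities now: v0=-1 v1=2 v2=-1
Collision at t=17/3: particles 1 and 2 swap velocities; positions: p0=25/3 p1=37/3 p2=37/3; velocities now: v0=-1 v1=-1 v2=2

Answer: 0,1 1,2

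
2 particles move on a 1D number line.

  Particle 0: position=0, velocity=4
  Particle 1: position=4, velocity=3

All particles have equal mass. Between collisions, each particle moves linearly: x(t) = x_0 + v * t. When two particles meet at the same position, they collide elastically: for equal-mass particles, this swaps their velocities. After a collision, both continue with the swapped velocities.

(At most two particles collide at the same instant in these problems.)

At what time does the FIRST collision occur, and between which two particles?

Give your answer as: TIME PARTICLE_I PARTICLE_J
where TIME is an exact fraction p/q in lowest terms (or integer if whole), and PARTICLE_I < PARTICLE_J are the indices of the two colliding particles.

Answer: 4 0 1

Derivation:
Pair (0,1): pos 0,4 vel 4,3 -> gap=4, closing at 1/unit, collide at t=4
Earliest collision: t=4 between 0 and 1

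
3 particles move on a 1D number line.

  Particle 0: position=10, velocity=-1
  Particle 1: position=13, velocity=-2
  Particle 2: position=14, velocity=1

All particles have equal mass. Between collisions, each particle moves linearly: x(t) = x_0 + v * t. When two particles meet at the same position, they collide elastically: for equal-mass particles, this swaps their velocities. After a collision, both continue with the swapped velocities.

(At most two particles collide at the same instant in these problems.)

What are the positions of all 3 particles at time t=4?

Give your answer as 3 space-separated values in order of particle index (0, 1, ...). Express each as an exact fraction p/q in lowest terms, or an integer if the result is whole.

Answer: 5 6 18

Derivation:
Collision at t=3: particles 0 and 1 swap velocities; positions: p0=7 p1=7 p2=17; velocities now: v0=-2 v1=-1 v2=1
Advance to t=4 (no further collisions before then); velocities: v0=-2 v1=-1 v2=1; positions = 5 6 18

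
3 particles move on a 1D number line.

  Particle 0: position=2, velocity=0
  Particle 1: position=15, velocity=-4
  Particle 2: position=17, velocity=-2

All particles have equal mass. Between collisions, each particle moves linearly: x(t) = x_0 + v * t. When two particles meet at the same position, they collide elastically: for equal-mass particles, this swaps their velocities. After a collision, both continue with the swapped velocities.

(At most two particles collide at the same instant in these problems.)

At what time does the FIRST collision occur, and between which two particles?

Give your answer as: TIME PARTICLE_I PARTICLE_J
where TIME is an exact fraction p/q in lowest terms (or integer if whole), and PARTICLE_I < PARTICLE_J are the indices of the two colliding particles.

Answer: 13/4 0 1

Derivation:
Pair (0,1): pos 2,15 vel 0,-4 -> gap=13, closing at 4/unit, collide at t=13/4
Pair (1,2): pos 15,17 vel -4,-2 -> not approaching (rel speed -2 <= 0)
Earliest collision: t=13/4 between 0 and 1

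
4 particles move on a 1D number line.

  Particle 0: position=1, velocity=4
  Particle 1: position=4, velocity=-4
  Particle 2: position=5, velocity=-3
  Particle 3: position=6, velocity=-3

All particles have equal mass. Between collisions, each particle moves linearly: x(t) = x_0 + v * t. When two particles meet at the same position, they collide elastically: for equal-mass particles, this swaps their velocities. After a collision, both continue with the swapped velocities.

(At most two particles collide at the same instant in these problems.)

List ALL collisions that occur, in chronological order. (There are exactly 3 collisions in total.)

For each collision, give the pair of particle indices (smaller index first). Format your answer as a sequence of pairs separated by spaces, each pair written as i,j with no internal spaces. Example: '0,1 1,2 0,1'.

Answer: 0,1 1,2 2,3

Derivation:
Collision at t=3/8: particles 0 and 1 swap velocities; positions: p0=5/2 p1=5/2 p2=31/8 p3=39/8; velocities now: v0=-4 v1=4 v2=-3 v3=-3
Collision at t=4/7: particles 1 and 2 swap velocities; positions: p0=12/7 p1=23/7 p2=23/7 p3=30/7; velocities now: v0=-4 v1=-3 v2=4 v3=-3
Collision at t=5/7: particles 2 and 3 swap velocities; positions: p0=8/7 p1=20/7 p2=27/7 p3=27/7; velocities now: v0=-4 v1=-3 v2=-3 v3=4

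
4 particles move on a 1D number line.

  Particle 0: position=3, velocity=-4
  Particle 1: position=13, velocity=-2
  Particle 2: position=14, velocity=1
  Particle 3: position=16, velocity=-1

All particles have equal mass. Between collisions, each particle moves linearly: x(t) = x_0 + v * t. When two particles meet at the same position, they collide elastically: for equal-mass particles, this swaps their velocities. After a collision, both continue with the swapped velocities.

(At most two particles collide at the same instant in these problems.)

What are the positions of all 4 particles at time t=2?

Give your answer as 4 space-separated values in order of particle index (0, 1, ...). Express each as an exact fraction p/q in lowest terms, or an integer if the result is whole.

Collision at t=1: particles 2 and 3 swap velocities; positions: p0=-1 p1=11 p2=15 p3=15; velocities now: v0=-4 v1=-2 v2=-1 v3=1
Advance to t=2 (no further collisions before then); velocities: v0=-4 v1=-2 v2=-1 v3=1; positions = -5 9 14 16

Answer: -5 9 14 16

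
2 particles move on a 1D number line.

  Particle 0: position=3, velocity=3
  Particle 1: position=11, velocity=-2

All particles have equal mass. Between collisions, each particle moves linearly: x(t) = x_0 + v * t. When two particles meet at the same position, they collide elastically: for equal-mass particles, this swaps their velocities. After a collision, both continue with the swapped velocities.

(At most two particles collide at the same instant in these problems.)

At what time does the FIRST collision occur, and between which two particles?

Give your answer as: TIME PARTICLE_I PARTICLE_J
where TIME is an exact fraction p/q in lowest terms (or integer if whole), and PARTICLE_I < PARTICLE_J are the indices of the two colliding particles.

Pair (0,1): pos 3,11 vel 3,-2 -> gap=8, closing at 5/unit, collide at t=8/5
Earliest collision: t=8/5 between 0 and 1

Answer: 8/5 0 1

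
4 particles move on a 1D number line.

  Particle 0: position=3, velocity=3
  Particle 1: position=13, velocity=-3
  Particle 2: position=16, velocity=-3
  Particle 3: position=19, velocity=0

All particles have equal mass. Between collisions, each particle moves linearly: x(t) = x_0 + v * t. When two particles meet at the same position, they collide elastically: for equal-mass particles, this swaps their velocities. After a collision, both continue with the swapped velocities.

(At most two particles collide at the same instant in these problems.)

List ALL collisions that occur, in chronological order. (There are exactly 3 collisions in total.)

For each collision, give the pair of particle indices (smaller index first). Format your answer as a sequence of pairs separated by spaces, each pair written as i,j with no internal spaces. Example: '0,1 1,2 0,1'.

Collision at t=5/3: particles 0 and 1 swap velocities; positions: p0=8 p1=8 p2=11 p3=19; velocities now: v0=-3 v1=3 v2=-3 v3=0
Collision at t=13/6: particles 1 and 2 swap velocities; positions: p0=13/2 p1=19/2 p2=19/2 p3=19; velocities now: v0=-3 v1=-3 v2=3 v3=0
Collision at t=16/3: particles 2 and 3 swap velocities; positions: p0=-3 p1=0 p2=19 p3=19; velocities now: v0=-3 v1=-3 v2=0 v3=3

Answer: 0,1 1,2 2,3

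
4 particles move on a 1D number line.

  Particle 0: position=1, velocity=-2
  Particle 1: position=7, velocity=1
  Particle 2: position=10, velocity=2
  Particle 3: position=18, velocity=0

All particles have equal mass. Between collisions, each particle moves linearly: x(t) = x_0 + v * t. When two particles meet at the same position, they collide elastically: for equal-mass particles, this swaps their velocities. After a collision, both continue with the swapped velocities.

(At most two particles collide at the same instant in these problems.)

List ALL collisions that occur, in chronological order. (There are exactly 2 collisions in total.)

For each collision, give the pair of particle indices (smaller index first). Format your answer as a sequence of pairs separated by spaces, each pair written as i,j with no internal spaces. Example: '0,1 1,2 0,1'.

Collision at t=4: particles 2 and 3 swap velocities; positions: p0=-7 p1=11 p2=18 p3=18; velocities now: v0=-2 v1=1 v2=0 v3=2
Collision at t=11: particles 1 and 2 swap velocities; positions: p0=-21 p1=18 p2=18 p3=32; velocities now: v0=-2 v1=0 v2=1 v3=2

Answer: 2,3 1,2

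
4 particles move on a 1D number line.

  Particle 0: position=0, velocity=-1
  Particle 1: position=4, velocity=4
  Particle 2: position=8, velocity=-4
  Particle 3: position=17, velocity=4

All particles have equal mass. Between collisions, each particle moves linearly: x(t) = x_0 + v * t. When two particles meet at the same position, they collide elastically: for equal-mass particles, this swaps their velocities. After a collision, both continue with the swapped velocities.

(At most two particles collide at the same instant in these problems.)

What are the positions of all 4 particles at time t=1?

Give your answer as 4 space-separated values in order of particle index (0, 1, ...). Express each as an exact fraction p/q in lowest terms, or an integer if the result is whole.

Collision at t=1/2: particles 1 and 2 swap velocities; positions: p0=-1/2 p1=6 p2=6 p3=19; velocities now: v0=-1 v1=-4 v2=4 v3=4
Advance to t=1 (no further collisions before then); velocities: v0=-1 v1=-4 v2=4 v3=4; positions = -1 4 8 21

Answer: -1 4 8 21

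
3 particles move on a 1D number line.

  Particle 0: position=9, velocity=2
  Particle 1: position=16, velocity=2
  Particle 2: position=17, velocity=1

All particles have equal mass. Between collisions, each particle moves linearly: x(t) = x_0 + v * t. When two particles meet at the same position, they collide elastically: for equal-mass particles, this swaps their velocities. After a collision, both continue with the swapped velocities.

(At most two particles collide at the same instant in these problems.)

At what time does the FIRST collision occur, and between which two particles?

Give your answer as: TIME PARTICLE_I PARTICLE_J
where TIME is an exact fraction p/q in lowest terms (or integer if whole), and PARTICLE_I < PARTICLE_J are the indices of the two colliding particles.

Answer: 1 1 2

Derivation:
Pair (0,1): pos 9,16 vel 2,2 -> not approaching (rel speed 0 <= 0)
Pair (1,2): pos 16,17 vel 2,1 -> gap=1, closing at 1/unit, collide at t=1
Earliest collision: t=1 between 1 and 2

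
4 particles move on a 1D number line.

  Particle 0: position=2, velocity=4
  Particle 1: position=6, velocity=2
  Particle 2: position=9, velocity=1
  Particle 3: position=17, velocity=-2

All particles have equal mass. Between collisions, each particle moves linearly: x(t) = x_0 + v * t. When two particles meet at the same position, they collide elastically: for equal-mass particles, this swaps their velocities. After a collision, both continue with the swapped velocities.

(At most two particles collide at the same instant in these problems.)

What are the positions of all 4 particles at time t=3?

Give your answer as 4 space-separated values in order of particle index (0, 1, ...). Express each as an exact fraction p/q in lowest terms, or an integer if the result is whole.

Answer: 11 12 12 14

Derivation:
Collision at t=2: particles 0 and 1 swap velocities; positions: p0=10 p1=10 p2=11 p3=13; velocities now: v0=2 v1=4 v2=1 v3=-2
Collision at t=7/3: particles 1 and 2 swap velocities; positions: p0=32/3 p1=34/3 p2=34/3 p3=37/3; velocities now: v0=2 v1=1 v2=4 v3=-2
Collision at t=5/2: particles 2 and 3 swap velocities; positions: p0=11 p1=23/2 p2=12 p3=12; velocities now: v0=2 v1=1 v2=-2 v3=4
Collision at t=8/3: particles 1 and 2 swap velocities; positions: p0=34/3 p1=35/3 p2=35/3 p3=38/3; velocities now: v0=2 v1=-2 v2=1 v3=4
Collision at t=11/4: particles 0 and 1 swap velocities; positions: p0=23/2 p1=23/2 p2=47/4 p3=13; velocities now: v0=-2 v1=2 v2=1 v3=4
Collision at t=3: particles 1 and 2 swap velocities; positions: p0=11 p1=12 p2=12 p3=14; velocities now: v0=-2 v1=1 v2=2 v3=4
Advance to t=3 (no further collisions before then); velocities: v0=-2 v1=1 v2=2 v3=4; positions = 11 12 12 14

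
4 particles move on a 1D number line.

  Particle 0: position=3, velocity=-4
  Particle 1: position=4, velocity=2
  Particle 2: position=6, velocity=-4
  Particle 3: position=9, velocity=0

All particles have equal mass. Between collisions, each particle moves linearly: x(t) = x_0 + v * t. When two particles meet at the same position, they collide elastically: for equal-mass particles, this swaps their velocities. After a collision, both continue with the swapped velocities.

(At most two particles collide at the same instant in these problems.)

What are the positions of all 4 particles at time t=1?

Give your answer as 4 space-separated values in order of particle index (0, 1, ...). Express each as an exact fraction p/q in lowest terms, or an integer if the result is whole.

Answer: -1 2 6 9

Derivation:
Collision at t=1/3: particles 1 and 2 swap velocities; positions: p0=5/3 p1=14/3 p2=14/3 p3=9; velocities now: v0=-4 v1=-4 v2=2 v3=0
Advance to t=1 (no further collisions before then); velocities: v0=-4 v1=-4 v2=2 v3=0; positions = -1 2 6 9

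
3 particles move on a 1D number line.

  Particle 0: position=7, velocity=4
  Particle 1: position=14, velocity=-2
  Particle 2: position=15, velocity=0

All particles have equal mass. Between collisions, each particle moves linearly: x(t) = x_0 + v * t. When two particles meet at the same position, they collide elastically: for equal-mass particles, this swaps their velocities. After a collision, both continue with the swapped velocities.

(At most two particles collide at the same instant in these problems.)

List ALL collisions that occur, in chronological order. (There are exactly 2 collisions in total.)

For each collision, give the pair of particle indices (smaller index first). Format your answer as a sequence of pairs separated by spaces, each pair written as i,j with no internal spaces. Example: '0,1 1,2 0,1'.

Answer: 0,1 1,2

Derivation:
Collision at t=7/6: particles 0 and 1 swap velocities; positions: p0=35/3 p1=35/3 p2=15; velocities now: v0=-2 v1=4 v2=0
Collision at t=2: particles 1 and 2 swap velocities; positions: p0=10 p1=15 p2=15; velocities now: v0=-2 v1=0 v2=4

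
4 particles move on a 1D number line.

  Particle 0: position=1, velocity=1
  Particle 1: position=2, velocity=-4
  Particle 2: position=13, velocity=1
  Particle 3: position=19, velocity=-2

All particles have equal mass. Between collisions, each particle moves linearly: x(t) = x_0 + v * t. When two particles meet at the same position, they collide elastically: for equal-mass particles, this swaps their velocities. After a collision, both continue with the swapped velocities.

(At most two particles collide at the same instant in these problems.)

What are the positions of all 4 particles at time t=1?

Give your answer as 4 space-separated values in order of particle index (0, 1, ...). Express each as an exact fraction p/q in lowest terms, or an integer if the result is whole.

Collision at t=1/5: particles 0 and 1 swap velocities; positions: p0=6/5 p1=6/5 p2=66/5 p3=93/5; velocities now: v0=-4 v1=1 v2=1 v3=-2
Advance to t=1 (no further collisions before then); velocities: v0=-4 v1=1 v2=1 v3=-2; positions = -2 2 14 17

Answer: -2 2 14 17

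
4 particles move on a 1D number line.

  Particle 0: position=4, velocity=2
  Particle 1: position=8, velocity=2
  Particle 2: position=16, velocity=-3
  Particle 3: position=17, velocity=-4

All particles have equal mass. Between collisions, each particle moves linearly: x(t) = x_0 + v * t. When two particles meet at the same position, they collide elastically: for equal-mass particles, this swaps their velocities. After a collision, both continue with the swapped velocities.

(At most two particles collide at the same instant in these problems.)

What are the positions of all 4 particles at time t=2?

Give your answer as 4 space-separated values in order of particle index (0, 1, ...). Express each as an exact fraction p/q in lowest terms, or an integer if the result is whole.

Answer: 8 9 10 12

Derivation:
Collision at t=1: particles 2 and 3 swap velocities; positions: p0=6 p1=10 p2=13 p3=13; velocities now: v0=2 v1=2 v2=-4 v3=-3
Collision at t=3/2: particles 1 and 2 swap velocities; positions: p0=7 p1=11 p2=11 p3=23/2; velocities now: v0=2 v1=-4 v2=2 v3=-3
Collision at t=8/5: particles 2 and 3 swap velocities; positions: p0=36/5 p1=53/5 p2=56/5 p3=56/5; velocities now: v0=2 v1=-4 v2=-3 v3=2
Advance to t=2 (no further collisions before then); velocities: v0=2 v1=-4 v2=-3 v3=2; positions = 8 9 10 12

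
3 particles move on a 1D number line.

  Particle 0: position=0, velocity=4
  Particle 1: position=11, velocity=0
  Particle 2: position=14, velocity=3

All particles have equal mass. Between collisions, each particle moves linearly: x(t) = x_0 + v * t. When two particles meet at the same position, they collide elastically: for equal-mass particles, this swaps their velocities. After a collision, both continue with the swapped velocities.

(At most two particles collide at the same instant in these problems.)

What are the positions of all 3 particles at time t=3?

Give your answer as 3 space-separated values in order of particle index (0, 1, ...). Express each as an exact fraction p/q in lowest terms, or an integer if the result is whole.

Collision at t=11/4: particles 0 and 1 swap velocities; positions: p0=11 p1=11 p2=89/4; velocities now: v0=0 v1=4 v2=3
Advance to t=3 (no further collisions before then); velocities: v0=0 v1=4 v2=3; positions = 11 12 23

Answer: 11 12 23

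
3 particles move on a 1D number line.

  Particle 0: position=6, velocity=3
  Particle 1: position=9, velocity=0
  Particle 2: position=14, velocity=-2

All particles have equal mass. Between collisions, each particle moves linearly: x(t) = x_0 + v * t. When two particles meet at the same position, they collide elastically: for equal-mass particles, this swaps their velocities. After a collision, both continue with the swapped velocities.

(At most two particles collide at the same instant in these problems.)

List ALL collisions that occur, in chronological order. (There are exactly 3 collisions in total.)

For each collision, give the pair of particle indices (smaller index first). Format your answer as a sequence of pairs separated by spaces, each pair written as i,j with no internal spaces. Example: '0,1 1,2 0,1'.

Collision at t=1: particles 0 and 1 swap velocities; positions: p0=9 p1=9 p2=12; velocities now: v0=0 v1=3 v2=-2
Collision at t=8/5: particles 1 and 2 swap velocities; positions: p0=9 p1=54/5 p2=54/5; velocities now: v0=0 v1=-2 v2=3
Collision at t=5/2: particles 0 and 1 swap velocities; positions: p0=9 p1=9 p2=27/2; velocities now: v0=-2 v1=0 v2=3

Answer: 0,1 1,2 0,1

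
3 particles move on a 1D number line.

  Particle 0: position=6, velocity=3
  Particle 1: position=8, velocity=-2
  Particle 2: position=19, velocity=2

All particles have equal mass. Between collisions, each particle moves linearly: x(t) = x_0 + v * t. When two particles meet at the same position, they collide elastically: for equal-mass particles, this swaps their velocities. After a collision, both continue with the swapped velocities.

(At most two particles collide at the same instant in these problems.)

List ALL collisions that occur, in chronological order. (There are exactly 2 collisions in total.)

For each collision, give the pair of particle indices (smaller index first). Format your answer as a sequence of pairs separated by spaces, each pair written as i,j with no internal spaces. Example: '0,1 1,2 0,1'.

Collision at t=2/5: particles 0 and 1 swap velocities; positions: p0=36/5 p1=36/5 p2=99/5; velocities now: v0=-2 v1=3 v2=2
Collision at t=13: particles 1 and 2 swap velocities; positions: p0=-18 p1=45 p2=45; velocities now: v0=-2 v1=2 v2=3

Answer: 0,1 1,2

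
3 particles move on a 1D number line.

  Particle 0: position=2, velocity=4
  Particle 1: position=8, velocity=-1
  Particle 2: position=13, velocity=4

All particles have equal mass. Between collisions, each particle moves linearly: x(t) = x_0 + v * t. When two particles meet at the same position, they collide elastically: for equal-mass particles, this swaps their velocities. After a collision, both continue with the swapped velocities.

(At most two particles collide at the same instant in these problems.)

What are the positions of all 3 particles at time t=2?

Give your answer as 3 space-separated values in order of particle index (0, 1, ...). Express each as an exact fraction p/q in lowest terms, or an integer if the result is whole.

Collision at t=6/5: particles 0 and 1 swap velocities; positions: p0=34/5 p1=34/5 p2=89/5; velocities now: v0=-1 v1=4 v2=4
Advance to t=2 (no further collisions before then); velocities: v0=-1 v1=4 v2=4; positions = 6 10 21

Answer: 6 10 21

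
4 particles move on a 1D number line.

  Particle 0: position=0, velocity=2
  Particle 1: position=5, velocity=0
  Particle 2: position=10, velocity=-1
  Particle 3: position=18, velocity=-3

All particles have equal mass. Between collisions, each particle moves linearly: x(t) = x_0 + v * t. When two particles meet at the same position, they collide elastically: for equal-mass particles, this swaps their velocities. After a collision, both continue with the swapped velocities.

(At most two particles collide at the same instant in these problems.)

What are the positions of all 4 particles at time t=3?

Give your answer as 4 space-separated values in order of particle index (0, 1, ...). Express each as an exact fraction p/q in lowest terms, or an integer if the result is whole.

Collision at t=5/2: particles 0 and 1 swap velocities; positions: p0=5 p1=5 p2=15/2 p3=21/2; velocities now: v0=0 v1=2 v2=-1 v3=-3
Advance to t=3 (no further collisions before then); velocities: v0=0 v1=2 v2=-1 v3=-3; positions = 5 6 7 9

Answer: 5 6 7 9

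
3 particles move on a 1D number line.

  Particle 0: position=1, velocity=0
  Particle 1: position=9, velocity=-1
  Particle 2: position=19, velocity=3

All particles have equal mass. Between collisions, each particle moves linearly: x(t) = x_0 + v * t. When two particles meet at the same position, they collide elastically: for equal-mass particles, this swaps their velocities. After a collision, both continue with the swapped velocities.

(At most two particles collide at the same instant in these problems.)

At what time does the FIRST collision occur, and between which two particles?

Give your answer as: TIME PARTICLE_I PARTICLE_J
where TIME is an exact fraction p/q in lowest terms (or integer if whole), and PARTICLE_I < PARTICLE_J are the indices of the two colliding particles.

Answer: 8 0 1

Derivation:
Pair (0,1): pos 1,9 vel 0,-1 -> gap=8, closing at 1/unit, collide at t=8
Pair (1,2): pos 9,19 vel -1,3 -> not approaching (rel speed -4 <= 0)
Earliest collision: t=8 between 0 and 1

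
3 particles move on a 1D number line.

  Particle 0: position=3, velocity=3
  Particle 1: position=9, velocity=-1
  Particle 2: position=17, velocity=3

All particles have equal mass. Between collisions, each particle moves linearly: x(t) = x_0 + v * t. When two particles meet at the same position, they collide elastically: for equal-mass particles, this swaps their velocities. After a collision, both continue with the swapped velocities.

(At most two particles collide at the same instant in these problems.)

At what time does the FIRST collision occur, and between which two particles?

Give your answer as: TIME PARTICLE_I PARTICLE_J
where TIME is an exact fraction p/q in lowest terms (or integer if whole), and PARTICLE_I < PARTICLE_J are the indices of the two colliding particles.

Pair (0,1): pos 3,9 vel 3,-1 -> gap=6, closing at 4/unit, collide at t=3/2
Pair (1,2): pos 9,17 vel -1,3 -> not approaching (rel speed -4 <= 0)
Earliest collision: t=3/2 between 0 and 1

Answer: 3/2 0 1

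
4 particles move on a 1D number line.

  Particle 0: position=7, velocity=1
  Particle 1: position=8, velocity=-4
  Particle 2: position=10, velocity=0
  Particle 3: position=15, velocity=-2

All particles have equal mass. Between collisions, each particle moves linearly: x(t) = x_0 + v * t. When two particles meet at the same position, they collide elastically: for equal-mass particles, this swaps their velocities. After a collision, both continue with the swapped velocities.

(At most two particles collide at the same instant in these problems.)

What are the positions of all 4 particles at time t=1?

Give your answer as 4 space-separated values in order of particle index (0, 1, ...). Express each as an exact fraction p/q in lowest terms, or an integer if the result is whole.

Collision at t=1/5: particles 0 and 1 swap velocities; positions: p0=36/5 p1=36/5 p2=10 p3=73/5; velocities now: v0=-4 v1=1 v2=0 v3=-2
Advance to t=1 (no further collisions before then); velocities: v0=-4 v1=1 v2=0 v3=-2; positions = 4 8 10 13

Answer: 4 8 10 13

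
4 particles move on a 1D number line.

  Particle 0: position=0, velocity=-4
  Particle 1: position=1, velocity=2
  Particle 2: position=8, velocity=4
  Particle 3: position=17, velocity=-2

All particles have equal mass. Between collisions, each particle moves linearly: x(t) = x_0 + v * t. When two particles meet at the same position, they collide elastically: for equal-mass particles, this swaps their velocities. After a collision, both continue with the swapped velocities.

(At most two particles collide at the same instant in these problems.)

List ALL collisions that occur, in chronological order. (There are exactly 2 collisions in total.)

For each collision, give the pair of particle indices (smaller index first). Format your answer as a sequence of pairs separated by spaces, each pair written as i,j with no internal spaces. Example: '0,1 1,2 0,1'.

Collision at t=3/2: particles 2 and 3 swap velocities; positions: p0=-6 p1=4 p2=14 p3=14; velocities now: v0=-4 v1=2 v2=-2 v3=4
Collision at t=4: particles 1 and 2 swap velocities; positions: p0=-16 p1=9 p2=9 p3=24; velocities now: v0=-4 v1=-2 v2=2 v3=4

Answer: 2,3 1,2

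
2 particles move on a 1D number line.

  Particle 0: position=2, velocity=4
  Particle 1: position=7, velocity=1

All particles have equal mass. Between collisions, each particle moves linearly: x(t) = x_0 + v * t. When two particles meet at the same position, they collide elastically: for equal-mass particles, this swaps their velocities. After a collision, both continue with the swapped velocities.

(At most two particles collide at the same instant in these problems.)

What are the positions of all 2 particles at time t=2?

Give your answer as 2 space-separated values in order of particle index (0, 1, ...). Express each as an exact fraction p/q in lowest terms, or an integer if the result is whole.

Collision at t=5/3: particles 0 and 1 swap velocities; positions: p0=26/3 p1=26/3; velocities now: v0=1 v1=4
Advance to t=2 (no further collisions before then); velocities: v0=1 v1=4; positions = 9 10

Answer: 9 10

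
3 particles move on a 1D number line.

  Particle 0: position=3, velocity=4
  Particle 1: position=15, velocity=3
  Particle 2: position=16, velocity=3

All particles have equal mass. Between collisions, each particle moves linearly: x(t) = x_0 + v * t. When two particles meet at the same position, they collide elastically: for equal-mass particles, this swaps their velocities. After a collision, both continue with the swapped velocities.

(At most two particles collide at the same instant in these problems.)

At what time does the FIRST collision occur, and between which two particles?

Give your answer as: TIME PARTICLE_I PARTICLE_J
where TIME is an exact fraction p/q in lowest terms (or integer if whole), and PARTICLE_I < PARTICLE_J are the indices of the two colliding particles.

Pair (0,1): pos 3,15 vel 4,3 -> gap=12, closing at 1/unit, collide at t=12
Pair (1,2): pos 15,16 vel 3,3 -> not approaching (rel speed 0 <= 0)
Earliest collision: t=12 between 0 and 1

Answer: 12 0 1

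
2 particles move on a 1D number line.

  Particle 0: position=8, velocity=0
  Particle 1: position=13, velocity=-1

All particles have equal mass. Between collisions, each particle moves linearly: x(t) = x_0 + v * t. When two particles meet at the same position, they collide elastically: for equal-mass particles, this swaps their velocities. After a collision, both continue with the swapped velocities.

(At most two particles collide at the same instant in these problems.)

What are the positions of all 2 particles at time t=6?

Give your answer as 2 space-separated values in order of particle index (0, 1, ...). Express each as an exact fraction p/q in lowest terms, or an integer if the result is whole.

Answer: 7 8

Derivation:
Collision at t=5: particles 0 and 1 swap velocities; positions: p0=8 p1=8; velocities now: v0=-1 v1=0
Advance to t=6 (no further collisions before then); velocities: v0=-1 v1=0; positions = 7 8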